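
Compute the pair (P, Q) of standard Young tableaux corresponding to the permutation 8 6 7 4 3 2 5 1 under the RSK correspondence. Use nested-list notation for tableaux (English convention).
P = [[1, 5], [2, 7], [3], [4], [6], [8]], Q = [[1, 3], [2, 7], [4], [5], [6], [8]]

Insert each entry of the permutation into P by Schensted row insertion, recording in Q the position of each new cell.

Insert 8: appended to row 1. P = [[8]], Q = [[1]].
Insert 6: 6 bumps 8 from row 1; 8 starts row 2. P = [[6], [8]], Q = [[1], [2]].
Insert 7: appended to row 1. P = [[6, 7], [8]], Q = [[1, 3], [2]].
Insert 4: 4 bumps 6 from row 1; 6 bumps 8 from row 2; 8 starts row 3. P = [[4, 7], [6], [8]], Q = [[1, 3], [2], [4]].
Insert 3: 3 bumps 4 from row 1; 4 bumps 6 from row 2; 6 bumps 8 from row 3; 8 starts row 4. P = [[3, 7], [4], [6], [8]], Q = [[1, 3], [2], [4], [5]].
Insert 2: 2 bumps 3 from row 1; 3 bumps 4 from row 2; 4 bumps 6 from row 3; 6 bumps 8 from row 4; 8 starts row 5. P = [[2, 7], [3], [4], [6], [8]], Q = [[1, 3], [2], [4], [5], [6]].
Insert 5: 5 bumps 7 from row 1; 7 appends to row 2. P = [[2, 5], [3, 7], [4], [6], [8]], Q = [[1, 3], [2, 7], [4], [5], [6]].
Insert 1: 1 bumps 2 from row 1; 2 bumps 3 from row 2; 3 bumps 4 from row 3; 4 bumps 6 from row 4; 6 bumps 8 from row 5; 8 starts row 6. P = [[1, 5], [2, 7], [3], [4], [6], [8]], Q = [[1, 3], [2, 7], [4], [5], [6], [8]].

So P = [[1, 5], [2, 7], [3], [4], [6], [8]], Q = [[1, 3], [2, 7], [4], [5], [6], [8]].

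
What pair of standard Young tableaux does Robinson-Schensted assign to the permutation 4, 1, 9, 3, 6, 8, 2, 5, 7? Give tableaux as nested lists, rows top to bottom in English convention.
Insert each entry of the permutation into P by Schensted row insertion, recording in Q the position of each new cell.

Insert 4: appended to row 1. P = [[4]].
Insert 1: 1 bumps 4 from row 1; 4 starts row 2. P = [[1], [4]].
Insert 9: appended to row 1. P = [[1, 9], [4]].
Insert 3: 3 bumps 9 from row 1; 9 appends to row 2. P = [[1, 3], [4, 9]].
Insert 6: appended to row 1. P = [[1, 3, 6], [4, 9]].
Insert 8: appended to row 1. P = [[1, 3, 6, 8], [4, 9]].
Insert 2: 2 bumps 3 from row 1; 3 bumps 4 from row 2; 4 starts row 3. P = [[1, 2, 6, 8], [3, 9], [4]].
Insert 5: 5 bumps 6 from row 1; 6 bumps 9 from row 2; 9 appends to row 3. P = [[1, 2, 5, 8], [3, 6], [4, 9]].
Insert 7: 7 bumps 8 from row 1; 8 appends to row 2. P = [[1, 2, 5, 7], [3, 6, 8], [4, 9]].

So P = [[1, 2, 5, 7], [3, 6, 8], [4, 9]], Q = [[1, 3, 5, 6], [2, 4, 9], [7, 8]].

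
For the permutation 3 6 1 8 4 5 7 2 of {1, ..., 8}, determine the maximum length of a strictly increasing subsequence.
4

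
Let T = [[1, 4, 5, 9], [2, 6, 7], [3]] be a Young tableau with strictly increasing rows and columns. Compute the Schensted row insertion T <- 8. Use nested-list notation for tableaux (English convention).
[[1, 4, 5, 8], [2, 6, 7, 9], [3]]

In row 1, 8 replaces 9 (the leftmost entry greater than 8); 9 is bumped to row 2. 9 is appended to row 2. The new tableau is [[1, 4, 5, 8], [2, 6, 7, 9], [3]].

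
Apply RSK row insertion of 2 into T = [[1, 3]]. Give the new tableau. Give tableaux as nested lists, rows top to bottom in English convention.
In row 1, 2 replaces 3 (the leftmost entry greater than 2); 3 is bumped to row 2. 3 starts a new row 2. The new tableau is [[1, 2], [3]].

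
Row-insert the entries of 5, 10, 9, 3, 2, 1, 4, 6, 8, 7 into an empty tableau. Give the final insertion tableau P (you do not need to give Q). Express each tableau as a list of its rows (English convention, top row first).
P = [[1, 4, 6, 7], [2, 8], [3, 9], [5], [10]]

Insert 5: appended to row 1. P = [[5]].
Insert 10: appended to row 1. P = [[5, 10]].
Insert 9: 9 bumps 10 from row 1; 10 starts row 2. P = [[5, 9], [10]].
Insert 3: 3 bumps 5 from row 1; 5 bumps 10 from row 2; 10 starts row 3. P = [[3, 9], [5], [10]].
Insert 2: 2 bumps 3 from row 1; 3 bumps 5 from row 2; 5 bumps 10 from row 3; 10 starts row 4. P = [[2, 9], [3], [5], [10]].
Insert 1: 1 bumps 2 from row 1; 2 bumps 3 from row 2; 3 bumps 5 from row 3; 5 bumps 10 from row 4; 10 starts row 5. P = [[1, 9], [2], [3], [5], [10]].
Insert 4: 4 bumps 9 from row 1; 9 appends to row 2. P = [[1, 4], [2, 9], [3], [5], [10]].
Insert 6: appended to row 1. P = [[1, 4, 6], [2, 9], [3], [5], [10]].
Insert 8: appended to row 1. P = [[1, 4, 6, 8], [2, 9], [3], [5], [10]].
Insert 7: 7 bumps 8 from row 1; 8 bumps 9 from row 2; 9 appends to row 3. P = [[1, 4, 6, 7], [2, 8], [3, 9], [5], [10]].

So P = [[1, 4, 6, 7], [2, 8], [3, 9], [5], [10]].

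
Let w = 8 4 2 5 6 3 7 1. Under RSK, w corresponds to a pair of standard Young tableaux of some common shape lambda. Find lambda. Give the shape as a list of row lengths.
[4, 2, 1, 1]

Row-insert each entry into an empty tableau.

After inserting 8: P = [[8]].
After inserting 4: P = [[4], [8]].
After inserting 2: P = [[2], [4], [8]].
After inserting 5: P = [[2, 5], [4], [8]].
After inserting 6: P = [[2, 5, 6], [4], [8]].
After inserting 3: P = [[2, 3, 6], [4, 5], [8]].
After inserting 7: P = [[2, 3, 6, 7], [4, 5], [8]].
After inserting 1: P = [[1, 3, 6, 7], [2, 5], [4], [8]].

The final insertion tableau P = [[1, 3, 6, 7], [2, 5], [4], [8]] has shape [4, 2, 1, 1].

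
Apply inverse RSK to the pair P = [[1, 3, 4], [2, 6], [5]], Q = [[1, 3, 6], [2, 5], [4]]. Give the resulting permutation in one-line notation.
Reverse the RSK construction: for i from n down to 1, find the cell of Q containing i, remove the entry at that cell from P, and reverse-bump it up through P; the value ejected from row 1 is w(i).

Step i=6: Q has 6 at row 1, column 3; remove that cell from P, ejecting 4. So w(6) = 4. P is now [[1, 3], [2, 6], [5]].
Step i=5: Q has 5 at row 2, column 2; remove 6 from row 2 of P and reverse-bump: 6 enters row 1 and ejects 3. So w(5) = 3. P is now [[1, 6], [2], [5]].
Step i=4: Q has 4 at row 3, column 1; remove 5 from row 3 of P and reverse-bump: 5 enters row 2 and ejects 2; 2 enters row 1 and ejects 1. So w(4) = 1. P is now [[2, 6], [5]].
Step i=3: Q has 3 at row 1, column 2; remove that cell from P, ejecting 6. So w(3) = 6. P is now [[2], [5]].
Step i=2: Q has 2 at row 2, column 1; remove 5 from row 2 of P and reverse-bump: 5 enters row 1 and ejects 2. So w(2) = 2. P is now [[5]].
Step i=1: Q has 1 at row 1, column 1; remove that cell from P, ejecting 5. So w(1) = 5. P is now [].

So w = 5 2 6 1 3 4.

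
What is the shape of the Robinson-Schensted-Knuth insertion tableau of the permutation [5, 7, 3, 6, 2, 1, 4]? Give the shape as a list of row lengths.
[2, 2, 2, 1]

Row-insert each entry into an empty tableau.

After inserting 5: P = [[5]].
After inserting 7: P = [[5, 7]].
After inserting 3: P = [[3, 7], [5]].
After inserting 6: P = [[3, 6], [5, 7]].
After inserting 2: P = [[2, 6], [3, 7], [5]].
After inserting 1: P = [[1, 6], [2, 7], [3], [5]].
After inserting 4: P = [[1, 4], [2, 6], [3, 7], [5]].

The final insertion tableau P = [[1, 4], [2, 6], [3, 7], [5]] has shape [2, 2, 2, 1].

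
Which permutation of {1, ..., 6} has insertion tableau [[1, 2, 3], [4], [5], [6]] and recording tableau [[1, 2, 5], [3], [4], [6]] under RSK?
1 6 5 2 4 3

Reverse the RSK construction: for i from n down to 1, find the cell of Q containing i, remove the entry at that cell from P, and reverse-bump it up through P; the value ejected from row 1 is w(i).

Step i=6: Q has 6 at row 4, column 1; remove 6 from row 4 of P and reverse-bump: 6 enters row 3 and ejects 5; 5 enters row 2 and ejects 4; 4 enters row 1 and ejects 3. So w(6) = 3. P is now [[1, 2, 4], [5], [6]].
Step i=5: Q has 5 at row 1, column 3; remove that cell from P, ejecting 4. So w(5) = 4. P is now [[1, 2], [5], [6]].
Step i=4: Q has 4 at row 3, column 1; remove 6 from row 3 of P and reverse-bump: 6 enters row 2 and ejects 5; 5 enters row 1 and ejects 2. So w(4) = 2. P is now [[1, 5], [6]].
Step i=3: Q has 3 at row 2, column 1; remove 6 from row 2 of P and reverse-bump: 6 enters row 1 and ejects 5. So w(3) = 5. P is now [[1, 6]].
Step i=2: Q has 2 at row 1, column 2; remove that cell from P, ejecting 6. So w(2) = 6. P is now [[1]].
Step i=1: Q has 1 at row 1, column 1; remove that cell from P, ejecting 1. So w(1) = 1. P is now [].

So w = 1 6 5 2 4 3.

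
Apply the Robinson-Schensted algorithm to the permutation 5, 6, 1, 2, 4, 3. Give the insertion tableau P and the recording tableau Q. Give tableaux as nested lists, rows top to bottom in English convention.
P = [[1, 2, 3], [4, 6], [5]], Q = [[1, 2, 5], [3, 4], [6]]

Insert each entry of the permutation into P by Schensted row insertion, recording in Q the position of each new cell.

Insert 5: appended to row 1. P = [[5]], Q = [[1]].
Insert 6: appended to row 1. P = [[5, 6]], Q = [[1, 2]].
Insert 1: 1 bumps 5 from row 1; 5 starts row 2. P = [[1, 6], [5]], Q = [[1, 2], [3]].
Insert 2: 2 bumps 6 from row 1; 6 appends to row 2. P = [[1, 2], [5, 6]], Q = [[1, 2], [3, 4]].
Insert 4: appended to row 1. P = [[1, 2, 4], [5, 6]], Q = [[1, 2, 5], [3, 4]].
Insert 3: 3 bumps 4 from row 1; 4 bumps 5 from row 2; 5 starts row 3. P = [[1, 2, 3], [4, 6], [5]], Q = [[1, 2, 5], [3, 4], [6]].

So P = [[1, 2, 3], [4, 6], [5]], Q = [[1, 2, 5], [3, 4], [6]].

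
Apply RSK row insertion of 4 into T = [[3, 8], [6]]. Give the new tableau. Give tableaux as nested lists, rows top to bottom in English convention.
[[3, 4], [6, 8]]

In row 1, 4 replaces 8 (the leftmost entry greater than 4); 8 is bumped to row 2. 8 is appended to row 2. The new tableau is [[3, 4], [6, 8]].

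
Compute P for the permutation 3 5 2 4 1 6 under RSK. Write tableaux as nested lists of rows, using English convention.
Insert 3: appended to row 1. P = [[3]].
Insert 5: appended to row 1. P = [[3, 5]].
Insert 2: 2 bumps 3 from row 1; 3 starts row 2. P = [[2, 5], [3]].
Insert 4: 4 bumps 5 from row 1; 5 appends to row 2. P = [[2, 4], [3, 5]].
Insert 1: 1 bumps 2 from row 1; 2 bumps 3 from row 2; 3 starts row 3. P = [[1, 4], [2, 5], [3]].
Insert 6: appended to row 1. P = [[1, 4, 6], [2, 5], [3]].

So P = [[1, 4, 6], [2, 5], [3]].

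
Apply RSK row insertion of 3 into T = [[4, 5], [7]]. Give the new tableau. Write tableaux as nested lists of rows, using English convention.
In row 1, 3 replaces 4 (the leftmost entry greater than 3); 4 is bumped to row 2. In row 2, 4 replaces 7 (the leftmost entry greater than 4); 7 is bumped to row 3. 7 starts a new row 3. The new tableau is [[3, 5], [4], [7]].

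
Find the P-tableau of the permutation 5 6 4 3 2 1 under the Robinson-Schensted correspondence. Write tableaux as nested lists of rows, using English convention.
P = [[1, 6], [2], [3], [4], [5]]

Insert 5: appended to row 1. P = [[5]].
Insert 6: appended to row 1. P = [[5, 6]].
Insert 4: 4 bumps 5 from row 1; 5 starts row 2. P = [[4, 6], [5]].
Insert 3: 3 bumps 4 from row 1; 4 bumps 5 from row 2; 5 starts row 3. P = [[3, 6], [4], [5]].
Insert 2: 2 bumps 3 from row 1; 3 bumps 4 from row 2; 4 bumps 5 from row 3; 5 starts row 4. P = [[2, 6], [3], [4], [5]].
Insert 1: 1 bumps 2 from row 1; 2 bumps 3 from row 2; 3 bumps 4 from row 3; 4 bumps 5 from row 4; 5 starts row 5. P = [[1, 6], [2], [3], [4], [5]].

So P = [[1, 6], [2], [3], [4], [5]].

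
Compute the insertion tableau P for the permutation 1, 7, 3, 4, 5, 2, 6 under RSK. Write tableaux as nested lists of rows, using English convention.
P = [[1, 2, 4, 5, 6], [3], [7]]

Insert 1: appended to row 1. P = [[1]].
Insert 7: appended to row 1. P = [[1, 7]].
Insert 3: 3 bumps 7 from row 1; 7 starts row 2. P = [[1, 3], [7]].
Insert 4: appended to row 1. P = [[1, 3, 4], [7]].
Insert 5: appended to row 1. P = [[1, 3, 4, 5], [7]].
Insert 2: 2 bumps 3 from row 1; 3 bumps 7 from row 2; 7 starts row 3. P = [[1, 2, 4, 5], [3], [7]].
Insert 6: appended to row 1. P = [[1, 2, 4, 5, 6], [3], [7]].

So P = [[1, 2, 4, 5, 6], [3], [7]].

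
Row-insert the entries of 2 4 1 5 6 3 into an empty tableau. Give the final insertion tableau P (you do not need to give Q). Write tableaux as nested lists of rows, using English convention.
Insert 2: appended to row 1. P = [[2]].
Insert 4: appended to row 1. P = [[2, 4]].
Insert 1: 1 bumps 2 from row 1; 2 starts row 2. P = [[1, 4], [2]].
Insert 5: appended to row 1. P = [[1, 4, 5], [2]].
Insert 6: appended to row 1. P = [[1, 4, 5, 6], [2]].
Insert 3: 3 bumps 4 from row 1; 4 appends to row 2. P = [[1, 3, 5, 6], [2, 4]].

So P = [[1, 3, 5, 6], [2, 4]].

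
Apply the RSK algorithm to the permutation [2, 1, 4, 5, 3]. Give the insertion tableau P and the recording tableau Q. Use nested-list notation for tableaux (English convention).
P = [[1, 3, 5], [2, 4]], Q = [[1, 3, 4], [2, 5]]

Insert each entry of the permutation into P by Schensted row insertion, recording in Q the position of each new cell.

Insert 2: appended to row 1. P = [[2]].
Insert 1: 1 bumps 2 from row 1; 2 starts row 2. P = [[1], [2]].
Insert 4: appended to row 1. P = [[1, 4], [2]].
Insert 5: appended to row 1. P = [[1, 4, 5], [2]].
Insert 3: 3 bumps 4 from row 1; 4 appends to row 2. P = [[1, 3, 5], [2, 4]].

So P = [[1, 3, 5], [2, 4]], Q = [[1, 3, 4], [2, 5]].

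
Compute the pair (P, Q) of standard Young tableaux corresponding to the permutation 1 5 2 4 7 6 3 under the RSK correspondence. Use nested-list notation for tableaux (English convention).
P = [[1, 2, 3, 6], [4, 7], [5]], Q = [[1, 2, 4, 5], [3, 6], [7]]

Insert each entry of the permutation into P by Schensted row insertion, recording in Q the position of each new cell.

Insert 1: appended to row 1. P = [[1]], Q = [[1]].
Insert 5: appended to row 1. P = [[1, 5]], Q = [[1, 2]].
Insert 2: 2 bumps 5 from row 1; 5 starts row 2. P = [[1, 2], [5]], Q = [[1, 2], [3]].
Insert 4: appended to row 1. P = [[1, 2, 4], [5]], Q = [[1, 2, 4], [3]].
Insert 7: appended to row 1. P = [[1, 2, 4, 7], [5]], Q = [[1, 2, 4, 5], [3]].
Insert 6: 6 bumps 7 from row 1; 7 appends to row 2. P = [[1, 2, 4, 6], [5, 7]], Q = [[1, 2, 4, 5], [3, 6]].
Insert 3: 3 bumps 4 from row 1; 4 bumps 5 from row 2; 5 starts row 3. P = [[1, 2, 3, 6], [4, 7], [5]], Q = [[1, 2, 4, 5], [3, 6], [7]].

So P = [[1, 2, 3, 6], [4, 7], [5]], Q = [[1, 2, 4, 5], [3, 6], [7]].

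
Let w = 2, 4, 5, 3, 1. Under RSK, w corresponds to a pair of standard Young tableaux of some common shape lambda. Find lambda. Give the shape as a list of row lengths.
Row-insert each entry into an empty tableau.

After inserting 2: P = [[2]].
After inserting 4: P = [[2, 4]].
After inserting 5: P = [[2, 4, 5]].
After inserting 3: P = [[2, 3, 5], [4]].
After inserting 1: P = [[1, 3, 5], [2], [4]].

The final insertion tableau P = [[1, 3, 5], [2], [4]] has shape [3, 1, 1].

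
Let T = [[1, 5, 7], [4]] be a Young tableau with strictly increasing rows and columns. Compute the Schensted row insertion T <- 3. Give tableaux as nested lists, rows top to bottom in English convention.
[[1, 3, 7], [4, 5]]

In row 1, 3 replaces 5 (the leftmost entry greater than 3); 5 is bumped to row 2. 5 is appended to row 2. The new tableau is [[1, 3, 7], [4, 5]].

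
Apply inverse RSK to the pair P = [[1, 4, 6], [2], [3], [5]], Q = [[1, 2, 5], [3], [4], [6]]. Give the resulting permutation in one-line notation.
Reverse RSK: for i = n, n-1, ..., 1, locate i in Q, remove the corresponding corner cell from P, and reverse-bump its entry up through P; the value ejected from row 1 is w(i).

So w = 3 5 4 2 6 1.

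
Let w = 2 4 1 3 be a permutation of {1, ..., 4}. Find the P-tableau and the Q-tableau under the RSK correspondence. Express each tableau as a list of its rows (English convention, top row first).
Insert each entry of the permutation into P by Schensted row insertion, recording in Q the position of each new cell.

Insert 2: appended to row 1. P = [[2]], Q = [[1]].
Insert 4: appended to row 1. P = [[2, 4]], Q = [[1, 2]].
Insert 1: 1 bumps 2 from row 1; 2 starts row 2. P = [[1, 4], [2]], Q = [[1, 2], [3]].
Insert 3: 3 bumps 4 from row 1; 4 appends to row 2. P = [[1, 3], [2, 4]], Q = [[1, 2], [3, 4]].

So P = [[1, 3], [2, 4]], Q = [[1, 2], [3, 4]].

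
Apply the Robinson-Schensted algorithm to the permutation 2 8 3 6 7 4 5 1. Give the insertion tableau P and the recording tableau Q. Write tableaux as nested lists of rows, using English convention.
P = [[1, 3, 4, 5], [2, 7], [6], [8]], Q = [[1, 2, 4, 5], [3, 7], [6], [8]]

Insert each entry of the permutation into P by Schensted row insertion, recording in Q the position of each new cell.

Insert 2: appended to row 1. P = [[2]].
Insert 8: appended to row 1. P = [[2, 8]].
Insert 3: 3 bumps 8 from row 1; 8 starts row 2. P = [[2, 3], [8]].
Insert 6: appended to row 1. P = [[2, 3, 6], [8]].
Insert 7: appended to row 1. P = [[2, 3, 6, 7], [8]].
Insert 4: 4 bumps 6 from row 1; 6 bumps 8 from row 2; 8 starts row 3. P = [[2, 3, 4, 7], [6], [8]].
Insert 5: 5 bumps 7 from row 1; 7 appends to row 2. P = [[2, 3, 4, 5], [6, 7], [8]].
Insert 1: 1 bumps 2 from row 1; 2 bumps 6 from row 2; 6 bumps 8 from row 3; 8 starts row 4. P = [[1, 3, 4, 5], [2, 7], [6], [8]].

So P = [[1, 3, 4, 5], [2, 7], [6], [8]], Q = [[1, 2, 4, 5], [3, 7], [6], [8]].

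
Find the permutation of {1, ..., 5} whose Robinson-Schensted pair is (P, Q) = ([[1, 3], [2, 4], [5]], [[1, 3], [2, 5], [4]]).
5 2 4 1 3

Reverse RSK: for i = n, n-1, ..., 1, locate i in Q, remove the corresponding corner cell from P, and reverse-bump its entry up through P; the value ejected from row 1 is w(i).

So w = 5 2 4 1 3.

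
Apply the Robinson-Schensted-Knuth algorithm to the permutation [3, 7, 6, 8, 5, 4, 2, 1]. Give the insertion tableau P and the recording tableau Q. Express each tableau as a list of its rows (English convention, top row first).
P = [[1, 4, 8], [2], [3], [5], [6], [7]], Q = [[1, 2, 4], [3], [5], [6], [7], [8]]

Insert each entry of the permutation into P by Schensted row insertion, recording in Q the position of each new cell.

After inserting 3: P = [[3]].
After inserting 7: P = [[3, 7]].
After inserting 6: P = [[3, 6], [7]].
After inserting 8: P = [[3, 6, 8], [7]].
After inserting 5: P = [[3, 5, 8], [6], [7]].
After inserting 4: P = [[3, 4, 8], [5], [6], [7]].
After inserting 2: P = [[2, 4, 8], [3], [5], [6], [7]].
After inserting 1: P = [[1, 4, 8], [2], [3], [5], [6], [7]].

So P = [[1, 4, 8], [2], [3], [5], [6], [7]], Q = [[1, 2, 4], [3], [5], [6], [7], [8]].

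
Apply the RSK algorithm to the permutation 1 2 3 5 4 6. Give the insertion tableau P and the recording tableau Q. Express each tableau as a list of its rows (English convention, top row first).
P = [[1, 2, 3, 4, 6], [5]], Q = [[1, 2, 3, 4, 6], [5]]

Insert each entry of the permutation into P by Schensted row insertion, recording in Q the position of each new cell.

Insert 1: appended to row 1. P = [[1]], Q = [[1]].
Insert 2: appended to row 1. P = [[1, 2]], Q = [[1, 2]].
Insert 3: appended to row 1. P = [[1, 2, 3]], Q = [[1, 2, 3]].
Insert 5: appended to row 1. P = [[1, 2, 3, 5]], Q = [[1, 2, 3, 4]].
Insert 4: 4 bumps 5 from row 1; 5 starts row 2. P = [[1, 2, 3, 4], [5]], Q = [[1, 2, 3, 4], [5]].
Insert 6: appended to row 1. P = [[1, 2, 3, 4, 6], [5]], Q = [[1, 2, 3, 4, 6], [5]].

So P = [[1, 2, 3, 4, 6], [5]], Q = [[1, 2, 3, 4, 6], [5]].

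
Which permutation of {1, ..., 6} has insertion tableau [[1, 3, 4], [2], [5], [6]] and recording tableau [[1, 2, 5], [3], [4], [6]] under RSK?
2 6 5 3 4 1

Reverse RSK: for i = n, n-1, ..., 1, locate i in Q, remove the corresponding corner cell from P, and reverse-bump its entry up through P; the value ejected from row 1 is w(i).

So w = 2 6 5 3 4 1.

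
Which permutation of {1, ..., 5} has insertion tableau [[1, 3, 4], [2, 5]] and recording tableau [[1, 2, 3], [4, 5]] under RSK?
Reverse the RSK construction: for i from n down to 1, find the cell of Q containing i, remove the entry at that cell from P, and reverse-bump it up through P; the value ejected from row 1 is w(i).

Step i=5: Q has 5 at row 2, column 2; remove 5 from row 2 of P and reverse-bump: 5 enters row 1 and ejects 4. So w(5) = 4. P is now [[1, 3, 5], [2]].
Step i=4: Q has 4 at row 2, column 1; remove 2 from row 2 of P and reverse-bump: 2 enters row 1 and ejects 1. So w(4) = 1. P is now [[2, 3, 5]].
Step i=3: Q has 3 at row 1, column 3; remove that cell from P, ejecting 5. So w(3) = 5. P is now [[2, 3]].
Step i=2: Q has 2 at row 1, column 2; remove that cell from P, ejecting 3. So w(2) = 3. P is now [[2]].
Step i=1: Q has 1 at row 1, column 1; remove that cell from P, ejecting 2. So w(1) = 2. P is now [].

So w = 2 3 5 1 4.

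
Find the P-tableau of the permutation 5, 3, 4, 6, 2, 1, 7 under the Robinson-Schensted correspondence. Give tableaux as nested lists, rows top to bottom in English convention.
Insert 5: appended to row 1. P = [[5]].
Insert 3: 3 bumps 5 from row 1; 5 starts row 2. P = [[3], [5]].
Insert 4: appended to row 1. P = [[3, 4], [5]].
Insert 6: appended to row 1. P = [[3, 4, 6], [5]].
Insert 2: 2 bumps 3 from row 1; 3 bumps 5 from row 2; 5 starts row 3. P = [[2, 4, 6], [3], [5]].
Insert 1: 1 bumps 2 from row 1; 2 bumps 3 from row 2; 3 bumps 5 from row 3; 5 starts row 4. P = [[1, 4, 6], [2], [3], [5]].
Insert 7: appended to row 1. P = [[1, 4, 6, 7], [2], [3], [5]].

So P = [[1, 4, 6, 7], [2], [3], [5]].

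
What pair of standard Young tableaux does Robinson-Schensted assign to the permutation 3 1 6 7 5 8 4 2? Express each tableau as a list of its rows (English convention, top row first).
Insert each entry of the permutation into P by Schensted row insertion, recording in Q the position of each new cell.

Insert 3: appended to row 1. P = [[3]], Q = [[1]].
Insert 1: 1 bumps 3 from row 1; 3 starts row 2. P = [[1], [3]], Q = [[1], [2]].
Insert 6: appended to row 1. P = [[1, 6], [3]], Q = [[1, 3], [2]].
Insert 7: appended to row 1. P = [[1, 6, 7], [3]], Q = [[1, 3, 4], [2]].
Insert 5: 5 bumps 6 from row 1; 6 appends to row 2. P = [[1, 5, 7], [3, 6]], Q = [[1, 3, 4], [2, 5]].
Insert 8: appended to row 1. P = [[1, 5, 7, 8], [3, 6]], Q = [[1, 3, 4, 6], [2, 5]].
Insert 4: 4 bumps 5 from row 1; 5 bumps 6 from row 2; 6 starts row 3. P = [[1, 4, 7, 8], [3, 5], [6]], Q = [[1, 3, 4, 6], [2, 5], [7]].
Insert 2: 2 bumps 4 from row 1; 4 bumps 5 from row 2; 5 bumps 6 from row 3; 6 starts row 4. P = [[1, 2, 7, 8], [3, 4], [5], [6]], Q = [[1, 3, 4, 6], [2, 5], [7], [8]].

So P = [[1, 2, 7, 8], [3, 4], [5], [6]], Q = [[1, 3, 4, 6], [2, 5], [7], [8]].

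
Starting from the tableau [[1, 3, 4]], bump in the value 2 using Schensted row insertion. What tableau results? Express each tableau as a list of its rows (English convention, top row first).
In row 1, 2 replaces 3 (the leftmost entry greater than 2); 3 is bumped to row 2. 3 starts a new row 2. The new tableau is [[1, 2, 4], [3]].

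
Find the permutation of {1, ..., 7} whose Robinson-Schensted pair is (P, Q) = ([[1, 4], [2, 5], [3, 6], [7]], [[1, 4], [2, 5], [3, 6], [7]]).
Reverse the RSK construction: for i from n down to 1, find the cell of Q containing i, remove the entry at that cell from P, and reverse-bump it up through P; the value ejected from row 1 is w(i).

Step i=7: Q has 7 at row 4, column 1; remove 7 from row 4 of P and reverse-bump: 7 enters row 3 and ejects 6; 6 enters row 2 and ejects 5; 5 enters row 1 and ejects 4. So w(7) = 4. P is now [[1, 5], [2, 6], [3, 7]].
Step i=6: Q has 6 at row 3, column 2; remove 7 from row 3 of P and reverse-bump: 7 enters row 2 and ejects 6; 6 enters row 1 and ejects 5. So w(6) = 5. P is now [[1, 6], [2, 7], [3]].
Step i=5: Q has 5 at row 2, column 2; remove 7 from row 2 of P and reverse-bump: 7 enters row 1 and ejects 6. So w(5) = 6. P is now [[1, 7], [2], [3]].
Step i=4: Q has 4 at row 1, column 2; remove that cell from P, ejecting 7. So w(4) = 7. P is now [[1], [2], [3]].
Step i=3: Q has 3 at row 3, column 1; remove 3 from row 3 of P and reverse-bump: 3 enters row 2 and ejects 2; 2 enters row 1 and ejects 1. So w(3) = 1. P is now [[2], [3]].
Step i=2: Q has 2 at row 2, column 1; remove 3 from row 2 of P and reverse-bump: 3 enters row 1 and ejects 2. So w(2) = 2. P is now [[3]].
Step i=1: Q has 1 at row 1, column 1; remove that cell from P, ejecting 3. So w(1) = 3. P is now [].

So w = 3 2 1 7 6 5 4.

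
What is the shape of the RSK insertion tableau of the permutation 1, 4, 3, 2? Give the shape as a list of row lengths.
[2, 1, 1]

Row-insert each entry into an empty tableau.

After inserting 1: P = [[1]].
After inserting 4: P = [[1, 4]].
After inserting 3: P = [[1, 3], [4]].
After inserting 2: P = [[1, 2], [3], [4]].

The final insertion tableau P = [[1, 2], [3], [4]] has shape [2, 1, 1].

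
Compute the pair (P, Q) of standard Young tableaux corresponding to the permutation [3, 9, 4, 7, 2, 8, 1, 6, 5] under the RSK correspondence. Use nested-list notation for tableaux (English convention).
P = [[1, 4, 5, 8], [2, 6], [3, 7], [9]], Q = [[1, 2, 4, 6], [3, 8], [5, 9], [7]]

Insert each entry of the permutation into P by Schensted row insertion, recording in Q the position of each new cell.

Insert 3: appended to row 1. P = [[3]].
Insert 9: appended to row 1. P = [[3, 9]].
Insert 4: 4 bumps 9 from row 1; 9 starts row 2. P = [[3, 4], [9]].
Insert 7: appended to row 1. P = [[3, 4, 7], [9]].
Insert 2: 2 bumps 3 from row 1; 3 bumps 9 from row 2; 9 starts row 3. P = [[2, 4, 7], [3], [9]].
Insert 8: appended to row 1. P = [[2, 4, 7, 8], [3], [9]].
Insert 1: 1 bumps 2 from row 1; 2 bumps 3 from row 2; 3 bumps 9 from row 3; 9 starts row 4. P = [[1, 4, 7, 8], [2], [3], [9]].
Insert 6: 6 bumps 7 from row 1; 7 appends to row 2. P = [[1, 4, 6, 8], [2, 7], [3], [9]].
Insert 5: 5 bumps 6 from row 1; 6 bumps 7 from row 2; 7 appends to row 3. P = [[1, 4, 5, 8], [2, 6], [3, 7], [9]].

So P = [[1, 4, 5, 8], [2, 6], [3, 7], [9]], Q = [[1, 2, 4, 6], [3, 8], [5, 9], [7]].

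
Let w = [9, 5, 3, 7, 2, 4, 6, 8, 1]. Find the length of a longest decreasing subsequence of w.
5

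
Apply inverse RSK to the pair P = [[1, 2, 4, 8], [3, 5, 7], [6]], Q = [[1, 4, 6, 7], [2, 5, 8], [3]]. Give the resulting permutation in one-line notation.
6 3 1 5 2 7 8 4

Reverse the RSK construction: for i from n down to 1, find the cell of Q containing i, remove the entry at that cell from P, and reverse-bump it up through P; the value ejected from row 1 is w(i).

Step i=8: Q has 8 at row 2, column 3; remove 7 from row 2 of P and reverse-bump: 7 enters row 1 and ejects 4. So w(8) = 4. P is now [[1, 2, 7, 8], [3, 5], [6]].
Step i=7: Q has 7 at row 1, column 4; remove that cell from P, ejecting 8. So w(7) = 8. P is now [[1, 2, 7], [3, 5], [6]].
Step i=6: Q has 6 at row 1, column 3; remove that cell from P, ejecting 7. So w(6) = 7. P is now [[1, 2], [3, 5], [6]].
Step i=5: Q has 5 at row 2, column 2; remove 5 from row 2 of P and reverse-bump: 5 enters row 1 and ejects 2. So w(5) = 2. P is now [[1, 5], [3], [6]].
Step i=4: Q has 4 at row 1, column 2; remove that cell from P, ejecting 5. So w(4) = 5. P is now [[1], [3], [6]].
Step i=3: Q has 3 at row 3, column 1; remove 6 from row 3 of P and reverse-bump: 6 enters row 2 and ejects 3; 3 enters row 1 and ejects 1. So w(3) = 1. P is now [[3], [6]].
Step i=2: Q has 2 at row 2, column 1; remove 6 from row 2 of P and reverse-bump: 6 enters row 1 and ejects 3. So w(2) = 3. P is now [[6]].
Step i=1: Q has 1 at row 1, column 1; remove that cell from P, ejecting 6. So w(1) = 6. P is now [].

So w = 6 3 1 5 2 7 8 4.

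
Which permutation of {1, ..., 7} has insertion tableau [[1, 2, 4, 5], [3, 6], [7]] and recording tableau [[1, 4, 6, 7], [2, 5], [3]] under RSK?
7 3 1 6 2 4 5

Reverse the RSK construction: for i from n down to 1, find the cell of Q containing i, remove the entry at that cell from P, and reverse-bump it up through P; the value ejected from row 1 is w(i).

Step i=7: Q has 7 at row 1, column 4; remove that cell from P, ejecting 5. So w(7) = 5. P is now [[1, 2, 4], [3, 6], [7]].
Step i=6: Q has 6 at row 1, column 3; remove that cell from P, ejecting 4. So w(6) = 4. P is now [[1, 2], [3, 6], [7]].
Step i=5: Q has 5 at row 2, column 2; remove 6 from row 2 of P and reverse-bump: 6 enters row 1 and ejects 2. So w(5) = 2. P is now [[1, 6], [3], [7]].
Step i=4: Q has 4 at row 1, column 2; remove that cell from P, ejecting 6. So w(4) = 6. P is now [[1], [3], [7]].
Step i=3: Q has 3 at row 3, column 1; remove 7 from row 3 of P and reverse-bump: 7 enters row 2 and ejects 3; 3 enters row 1 and ejects 1. So w(3) = 1. P is now [[3], [7]].
Step i=2: Q has 2 at row 2, column 1; remove 7 from row 2 of P and reverse-bump: 7 enters row 1 and ejects 3. So w(2) = 3. P is now [[7]].
Step i=1: Q has 1 at row 1, column 1; remove that cell from P, ejecting 7. So w(1) = 7. P is now [].

So w = 7 3 1 6 2 4 5.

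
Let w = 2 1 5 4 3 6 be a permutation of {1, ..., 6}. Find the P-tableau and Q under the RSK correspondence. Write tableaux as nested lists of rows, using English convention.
Insert each entry of the permutation into P by Schensted row insertion, recording in Q the position of each new cell.

After inserting 2: P = [[2]].
After inserting 1: P = [[1], [2]].
After inserting 5: P = [[1, 5], [2]].
After inserting 4: P = [[1, 4], [2, 5]].
After inserting 3: P = [[1, 3], [2, 4], [5]].
After inserting 6: P = [[1, 3, 6], [2, 4], [5]].

So P = [[1, 3, 6], [2, 4], [5]], Q = [[1, 3, 6], [2, 4], [5]].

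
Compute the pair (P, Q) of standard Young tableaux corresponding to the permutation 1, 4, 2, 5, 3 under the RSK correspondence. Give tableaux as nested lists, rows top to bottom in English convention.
Insert each entry of the permutation into P by Schensted row insertion, recording in Q the position of each new cell.

Insert 1: appended to row 1. P = [[1]].
Insert 4: appended to row 1. P = [[1, 4]].
Insert 2: 2 bumps 4 from row 1; 4 starts row 2. P = [[1, 2], [4]].
Insert 5: appended to row 1. P = [[1, 2, 5], [4]].
Insert 3: 3 bumps 5 from row 1; 5 appends to row 2. P = [[1, 2, 3], [4, 5]].

So P = [[1, 2, 3], [4, 5]], Q = [[1, 2, 4], [3, 5]].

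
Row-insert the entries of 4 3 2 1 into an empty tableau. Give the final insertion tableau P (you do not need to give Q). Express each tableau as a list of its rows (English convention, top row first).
P = [[1], [2], [3], [4]]

Insert 4: appended to row 1. P = [[4]].
Insert 3: 3 bumps 4 from row 1; 4 starts row 2. P = [[3], [4]].
Insert 2: 2 bumps 3 from row 1; 3 bumps 4 from row 2; 4 starts row 3. P = [[2], [3], [4]].
Insert 1: 1 bumps 2 from row 1; 2 bumps 3 from row 2; 3 bumps 4 from row 3; 4 starts row 4. P = [[1], [2], [3], [4]].

So P = [[1], [2], [3], [4]].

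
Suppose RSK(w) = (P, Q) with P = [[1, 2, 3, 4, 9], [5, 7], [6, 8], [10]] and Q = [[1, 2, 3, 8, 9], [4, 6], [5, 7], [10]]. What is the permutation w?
1 6 10 5 2 8 3 7 9 4

Reverse the RSK construction: for i from n down to 1, find the cell of Q containing i, remove the entry at that cell from P, and reverse-bump it up through P; the value ejected from row 1 is w(i).

Step i=10: Q has 10 at row 4, column 1; remove 10 from row 4 of P and reverse-bump: 10 enters row 3 and ejects 8; 8 enters row 2 and ejects 7; 7 enters row 1 and ejects 4. So w(10) = 4. P is now [[1, 2, 3, 7, 9], [5, 8], [6, 10]].
Step i=9: Q has 9 at row 1, column 5; remove that cell from P, ejecting 9. So w(9) = 9. P is now [[1, 2, 3, 7], [5, 8], [6, 10]].
Step i=8: Q has 8 at row 1, column 4; remove that cell from P, ejecting 7. So w(8) = 7. P is now [[1, 2, 3], [5, 8], [6, 10]].
Step i=7: Q has 7 at row 3, column 2; remove 10 from row 3 of P and reverse-bump: 10 enters row 2 and ejects 8; 8 enters row 1 and ejects 3. So w(7) = 3. P is now [[1, 2, 8], [5, 10], [6]].
Step i=6: Q has 6 at row 2, column 2; remove 10 from row 2 of P and reverse-bump: 10 enters row 1 and ejects 8. So w(6) = 8. P is now [[1, 2, 10], [5], [6]].
Step i=5: Q has 5 at row 3, column 1; remove 6 from row 3 of P and reverse-bump: 6 enters row 2 and ejects 5; 5 enters row 1 and ejects 2. So w(5) = 2. P is now [[1, 5, 10], [6]].
Step i=4: Q has 4 at row 2, column 1; remove 6 from row 2 of P and reverse-bump: 6 enters row 1 and ejects 5. So w(4) = 5. P is now [[1, 6, 10]].
Step i=3: Q has 3 at row 1, column 3; remove that cell from P, ejecting 10. So w(3) = 10. P is now [[1, 6]].
Step i=2: Q has 2 at row 1, column 2; remove that cell from P, ejecting 6. So w(2) = 6. P is now [[1]].
Step i=1: Q has 1 at row 1, column 1; remove that cell from P, ejecting 1. So w(1) = 1. P is now [].

So w = 1 6 10 5 2 8 3 7 9 4.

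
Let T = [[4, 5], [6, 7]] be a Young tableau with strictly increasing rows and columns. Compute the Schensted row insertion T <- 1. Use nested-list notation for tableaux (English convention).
[[1, 5], [4, 7], [6]]

In row 1, 1 replaces 4 (the leftmost entry greater than 1); 4 is bumped to row 2. In row 2, 4 replaces 6 (the leftmost entry greater than 4); 6 is bumped to row 3. 6 starts a new row 3. The new tableau is [[1, 5], [4, 7], [6]].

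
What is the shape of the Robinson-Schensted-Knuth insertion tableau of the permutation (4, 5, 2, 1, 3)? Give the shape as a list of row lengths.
[2, 2, 1]

Row-insert each entry into an empty tableau.

After inserting 4: P = [[4]].
After inserting 5: P = [[4, 5]].
After inserting 2: P = [[2, 5], [4]].
After inserting 1: P = [[1, 5], [2], [4]].
After inserting 3: P = [[1, 3], [2, 5], [4]].

The final insertion tableau P = [[1, 3], [2, 5], [4]] has shape [2, 2, 1].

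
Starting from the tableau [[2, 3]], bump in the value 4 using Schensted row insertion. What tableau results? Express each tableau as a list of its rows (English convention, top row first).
[[2, 3, 4]]

4 is larger than every entry of row 1, so it is appended to row 1. The new tableau is [[2, 3, 4]].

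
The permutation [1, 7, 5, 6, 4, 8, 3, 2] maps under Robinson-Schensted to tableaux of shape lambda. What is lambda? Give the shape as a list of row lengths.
[4, 1, 1, 1, 1]

RSK row insertion gives P = [[1, 2, 6, 8], [3], [4], [5], [7]], which has shape [4, 1, 1, 1, 1].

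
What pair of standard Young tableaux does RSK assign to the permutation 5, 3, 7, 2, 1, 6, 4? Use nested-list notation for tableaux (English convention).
P = [[1, 4], [2, 6], [3, 7], [5]], Q = [[1, 3], [2, 6], [4, 7], [5]]

Insert each entry of the permutation into P by Schensted row insertion, recording in Q the position of each new cell.

Insert 5: appended to row 1. P = [[5]].
Insert 3: 3 bumps 5 from row 1; 5 starts row 2. P = [[3], [5]].
Insert 7: appended to row 1. P = [[3, 7], [5]].
Insert 2: 2 bumps 3 from row 1; 3 bumps 5 from row 2; 5 starts row 3. P = [[2, 7], [3], [5]].
Insert 1: 1 bumps 2 from row 1; 2 bumps 3 from row 2; 3 bumps 5 from row 3; 5 starts row 4. P = [[1, 7], [2], [3], [5]].
Insert 6: 6 bumps 7 from row 1; 7 appends to row 2. P = [[1, 6], [2, 7], [3], [5]].
Insert 4: 4 bumps 6 from row 1; 6 bumps 7 from row 2; 7 appends to row 3. P = [[1, 4], [2, 6], [3, 7], [5]].

So P = [[1, 4], [2, 6], [3, 7], [5]], Q = [[1, 3], [2, 6], [4, 7], [5]].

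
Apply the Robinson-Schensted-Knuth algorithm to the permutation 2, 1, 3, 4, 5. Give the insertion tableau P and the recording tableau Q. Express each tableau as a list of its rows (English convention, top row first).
P = [[1, 3, 4, 5], [2]], Q = [[1, 3, 4, 5], [2]]

Insert each entry of the permutation into P by Schensted row insertion, recording in Q the position of each new cell.

Insert 2: appended to row 1. P = [[2]], Q = [[1]].
Insert 1: 1 bumps 2 from row 1; 2 starts row 2. P = [[1], [2]], Q = [[1], [2]].
Insert 3: appended to row 1. P = [[1, 3], [2]], Q = [[1, 3], [2]].
Insert 4: appended to row 1. P = [[1, 3, 4], [2]], Q = [[1, 3, 4], [2]].
Insert 5: appended to row 1. P = [[1, 3, 4, 5], [2]], Q = [[1, 3, 4, 5], [2]].

So P = [[1, 3, 4, 5], [2]], Q = [[1, 3, 4, 5], [2]].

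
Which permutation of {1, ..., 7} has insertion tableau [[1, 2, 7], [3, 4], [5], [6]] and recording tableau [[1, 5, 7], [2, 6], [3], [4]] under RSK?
Reverse the RSK construction: for i from n down to 1, find the cell of Q containing i, remove the entry at that cell from P, and reverse-bump it up through P; the value ejected from row 1 is w(i).

Step i=7: Q has 7 at row 1, column 3; remove that cell from P, ejecting 7. So w(7) = 7. P is now [[1, 2], [3, 4], [5], [6]].
Step i=6: Q has 6 at row 2, column 2; remove 4 from row 2 of P and reverse-bump: 4 enters row 1 and ejects 2. So w(6) = 2. P is now [[1, 4], [3], [5], [6]].
Step i=5: Q has 5 at row 1, column 2; remove that cell from P, ejecting 4. So w(5) = 4. P is now [[1], [3], [5], [6]].
Step i=4: Q has 4 at row 4, column 1; remove 6 from row 4 of P and reverse-bump: 6 enters row 3 and ejects 5; 5 enters row 2 and ejects 3; 3 enters row 1 and ejects 1. So w(4) = 1. P is now [[3], [5], [6]].
Step i=3: Q has 3 at row 3, column 1; remove 6 from row 3 of P and reverse-bump: 6 enters row 2 and ejects 5; 5 enters row 1 and ejects 3. So w(3) = 3. P is now [[5], [6]].
Step i=2: Q has 2 at row 2, column 1; remove 6 from row 2 of P and reverse-bump: 6 enters row 1 and ejects 5. So w(2) = 5. P is now [[6]].
Step i=1: Q has 1 at row 1, column 1; remove that cell from P, ejecting 6. So w(1) = 6. P is now [].

So w = 6 5 3 1 4 2 7.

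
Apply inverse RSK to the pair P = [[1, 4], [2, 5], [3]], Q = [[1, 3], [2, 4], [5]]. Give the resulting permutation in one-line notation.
Reverse the RSK construction: for i from n down to 1, find the cell of Q containing i, remove the entry at that cell from P, and reverse-bump it up through P; the value ejected from row 1 is w(i).

Step i=5: Q has 5 at row 3, column 1; remove 3 from row 3 of P and reverse-bump: 3 enters row 2 and ejects 2; 2 enters row 1 and ejects 1. So w(5) = 1. P is now [[2, 4], [3, 5]].
Step i=4: Q has 4 at row 2, column 2; remove 5 from row 2 of P and reverse-bump: 5 enters row 1 and ejects 4. So w(4) = 4. P is now [[2, 5], [3]].
Step i=3: Q has 3 at row 1, column 2; remove that cell from P, ejecting 5. So w(3) = 5. P is now [[2], [3]].
Step i=2: Q has 2 at row 2, column 1; remove 3 from row 2 of P and reverse-bump: 3 enters row 1 and ejects 2. So w(2) = 2. P is now [[3]].
Step i=1: Q has 1 at row 1, column 1; remove that cell from P, ejecting 3. So w(1) = 3. P is now [].

So w = 3 2 5 4 1.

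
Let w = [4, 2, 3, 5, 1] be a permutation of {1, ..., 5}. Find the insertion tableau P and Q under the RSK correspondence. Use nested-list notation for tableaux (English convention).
Insert each entry of the permutation into P by Schensted row insertion, recording in Q the position of each new cell.

After inserting 4: P = [[4]].
After inserting 2: P = [[2], [4]].
After inserting 3: P = [[2, 3], [4]].
After inserting 5: P = [[2, 3, 5], [4]].
After inserting 1: P = [[1, 3, 5], [2], [4]].

So P = [[1, 3, 5], [2], [4]], Q = [[1, 3, 4], [2], [5]].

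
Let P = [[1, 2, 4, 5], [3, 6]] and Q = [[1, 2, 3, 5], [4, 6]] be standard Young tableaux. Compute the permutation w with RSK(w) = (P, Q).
1 3 4 2 6 5

Reverse the RSK construction: for i from n down to 1, find the cell of Q containing i, remove the entry at that cell from P, and reverse-bump it up through P; the value ejected from row 1 is w(i).

Step i=6: Q has 6 at row 2, column 2; remove 6 from row 2 of P and reverse-bump: 6 enters row 1 and ejects 5. So w(6) = 5. P is now [[1, 2, 4, 6], [3]].
Step i=5: Q has 5 at row 1, column 4; remove that cell from P, ejecting 6. So w(5) = 6. P is now [[1, 2, 4], [3]].
Step i=4: Q has 4 at row 2, column 1; remove 3 from row 2 of P and reverse-bump: 3 enters row 1 and ejects 2. So w(4) = 2. P is now [[1, 3, 4]].
Step i=3: Q has 3 at row 1, column 3; remove that cell from P, ejecting 4. So w(3) = 4. P is now [[1, 3]].
Step i=2: Q has 2 at row 1, column 2; remove that cell from P, ejecting 3. So w(2) = 3. P is now [[1]].
Step i=1: Q has 1 at row 1, column 1; remove that cell from P, ejecting 1. So w(1) = 1. P is now [].

So w = 1 3 4 2 6 5.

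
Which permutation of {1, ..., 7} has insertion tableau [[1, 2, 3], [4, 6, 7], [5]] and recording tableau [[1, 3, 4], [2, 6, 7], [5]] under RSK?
Reverse RSK: for i = n, n-1, ..., 1, locate i in Q, remove the corresponding corner cell from P, and reverse-bump its entry up through P; the value ejected from row 1 is w(i).

So w = 5 4 6 7 1 2 3.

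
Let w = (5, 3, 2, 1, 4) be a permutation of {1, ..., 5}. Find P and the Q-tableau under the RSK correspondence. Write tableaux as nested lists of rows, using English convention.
P = [[1, 4], [2], [3], [5]], Q = [[1, 5], [2], [3], [4]]

Insert each entry of the permutation into P by Schensted row insertion, recording in Q the position of each new cell.

Insert 5: appended to row 1. P = [[5]].
Insert 3: 3 bumps 5 from row 1; 5 starts row 2. P = [[3], [5]].
Insert 2: 2 bumps 3 from row 1; 3 bumps 5 from row 2; 5 starts row 3. P = [[2], [3], [5]].
Insert 1: 1 bumps 2 from row 1; 2 bumps 3 from row 2; 3 bumps 5 from row 3; 5 starts row 4. P = [[1], [2], [3], [5]].
Insert 4: appended to row 1. P = [[1, 4], [2], [3], [5]].

So P = [[1, 4], [2], [3], [5]], Q = [[1, 5], [2], [3], [4]].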